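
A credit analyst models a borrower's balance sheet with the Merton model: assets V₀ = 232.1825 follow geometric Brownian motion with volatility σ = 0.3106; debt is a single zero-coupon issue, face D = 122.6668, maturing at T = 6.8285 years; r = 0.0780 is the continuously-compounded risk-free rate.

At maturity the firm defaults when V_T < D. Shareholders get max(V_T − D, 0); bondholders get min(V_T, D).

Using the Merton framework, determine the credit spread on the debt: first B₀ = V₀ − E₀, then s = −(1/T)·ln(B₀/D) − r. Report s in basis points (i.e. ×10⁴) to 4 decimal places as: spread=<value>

spread=68.7684

Equity is a call on the firm's assets struck at D = 122.6668:
d₁ = [ln(V₀/D) + (r + σ²/2)T] / (σ√T)
   = [ln(232.1825/122.6668) + (0.0780 + 0.5·0.3106²)·6.8285] / (0.3106·√6.8285)
   = [0.638052 + 0.862004] / 0.811641 = 1.848176
d₂ = d₁ − σ√T = 1.848176 − 0.811641 = 1.036535
N(d₁) = 0.967712,  N(d₂) = 0.850024,  e^(−rT) = 0.587063
E₀ = V₀·N(d₁) − D·e^(−rT)·N(d₂)
   = 232.1825·0.967712 − 122.6668·0.587063·0.850024 = 163.472809
B₀ = V₀ − E₀ = 232.1825 − 163.472809 = 68.709691
spread = −(1/T)·ln(B₀/D) − r = −(1/6.8285)·ln(68.709691/122.6668) − 0.0780 = 0.00687684
in basis points: 0.00687684 × 10⁴ = 68.7684 bp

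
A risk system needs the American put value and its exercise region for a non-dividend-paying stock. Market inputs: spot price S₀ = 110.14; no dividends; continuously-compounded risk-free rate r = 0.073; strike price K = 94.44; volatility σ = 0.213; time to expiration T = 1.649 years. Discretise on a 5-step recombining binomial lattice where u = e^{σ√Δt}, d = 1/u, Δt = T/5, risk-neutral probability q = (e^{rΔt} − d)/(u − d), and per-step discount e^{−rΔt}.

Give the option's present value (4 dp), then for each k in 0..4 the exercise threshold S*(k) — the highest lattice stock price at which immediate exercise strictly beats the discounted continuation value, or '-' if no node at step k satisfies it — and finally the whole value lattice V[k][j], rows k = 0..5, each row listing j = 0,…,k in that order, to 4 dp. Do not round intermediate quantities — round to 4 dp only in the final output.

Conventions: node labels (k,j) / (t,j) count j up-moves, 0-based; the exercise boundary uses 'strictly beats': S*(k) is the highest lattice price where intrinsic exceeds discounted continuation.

Δt=0.32980, u=1.13012, d=0.88486, q=0.56881, disc=e^(-rΔt)=0.97621
k=5 terminal: V=max(K-S,0) → 34.6916 18.1314 0.0000 0.0000 0.0000 0.0000
k=4: j=0 S=67.5227 intr=26.9173 cont=24.6708 V=26.9173[EX]; j=1 S=86.2378 intr=8.2022 cont=7.6320 V=8.2022[EX]; j=2 S=110.1400 intr=0.0000 cont=0.0000 V=0.0000[hold]; j=3 S=140.6672 intr=0.0000 cont=0.0000 V=0.0000[hold]; j=4 S=179.6554 intr=0.0000 cont=0.0000 V=0.0000[hold]  S*(4)=86.2378
k=3: j=0 S=76.3086 intr=18.1314 cont=15.8848 V=18.1314[EX]; j=1 S=97.4588 intr=0.0000 cont=3.4526 V=3.4526[hold]; j=2 S=124.4712 intr=0.0000 cont=0.0000 V=0.0000[hold]; j=3 S=158.9705 intr=0.0000 cont=0.0000 V=0.0000[hold]  S*(3)=76.3086
k=2: j=0 S=86.2378 intr=8.2022 cont=9.5492 V=9.5492[hold]; j=1 S=110.1400 intr=0.0000 cont=1.4533 V=1.4533[hold]; j=2 S=140.6672 intr=0.0000 cont=0.0000 V=0.0000[hold]  S*(2)=-
k=1: j=0 S=97.4588 intr=0.0000 cont=4.8265 V=4.8265[hold]; j=1 S=124.4712 intr=0.0000 cont=0.6117 V=0.6117[hold]  S*(1)=-
k=0: j=0 S=110.1400 intr=0.0000 cont=2.3713 V=2.3713[hold]  S*(0)=-

price = 2.3713
boundary = - - - 76.3086 86.2378
tree:
2.3713
4.8265 0.6117
9.5492 1.4533 0.0000
18.1314 3.4526 0.0000 0.0000
26.9173 8.2022 0.0000 0.0000 0.0000
34.6916 18.1314 0.0000 0.0000 0.0000 0.0000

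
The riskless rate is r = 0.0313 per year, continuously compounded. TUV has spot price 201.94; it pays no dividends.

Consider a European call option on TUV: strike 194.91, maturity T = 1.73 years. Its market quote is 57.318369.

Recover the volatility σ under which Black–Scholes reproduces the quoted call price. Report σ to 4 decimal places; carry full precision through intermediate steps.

sigma = 0.4833

At σ = 0.4833 the Black–Scholes value reproduces the quote:
σ√T = 0.4833·√1.73 = 0.635682
d₁ = (ln(S/K) + (r+σ²/2)T) / (σ√T) = (ln(201.94/194.91) + (0.0313+0.4833²/2)·1.73) / 0.635682 = (0.035433 + 0.256195) / 0.635682 = 0.458763
d₂ = d₁ − σ√T = 0.458763 − 0.635682 = -0.176919
e^{−rT} = 0.947291
N(d₁) = 0.676798,  N(d₂) = 0.429786
V = S·N(d₁) − K·e^{−rT}·N(d₂) = 136.672564 − 79.354195 = 57.318369 (equal to the quote); since ∂V/∂σ > 0 for all σ, the implied volatility is unique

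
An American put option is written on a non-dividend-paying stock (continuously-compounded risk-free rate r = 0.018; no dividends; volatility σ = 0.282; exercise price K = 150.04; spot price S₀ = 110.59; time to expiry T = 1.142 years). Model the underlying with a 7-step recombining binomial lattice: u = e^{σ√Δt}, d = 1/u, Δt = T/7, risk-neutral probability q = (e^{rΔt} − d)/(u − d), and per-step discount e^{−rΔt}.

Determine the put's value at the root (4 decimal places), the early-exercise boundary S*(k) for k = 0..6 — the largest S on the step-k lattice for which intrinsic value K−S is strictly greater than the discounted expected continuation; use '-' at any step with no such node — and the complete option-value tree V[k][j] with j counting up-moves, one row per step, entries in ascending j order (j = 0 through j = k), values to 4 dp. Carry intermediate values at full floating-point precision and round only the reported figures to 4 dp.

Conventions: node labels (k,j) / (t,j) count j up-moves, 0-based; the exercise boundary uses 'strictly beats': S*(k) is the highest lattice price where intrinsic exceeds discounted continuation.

price = 40.9814
boundary = - 98.6844 88.0606 98.6844 110.5900 98.6844 110.5900
tree:
40.9814
51.3556 30.1894
61.9794 40.1817 19.7384
71.4596 51.3556 28.5337 10.4978
79.9192 61.9794 39.4500 17.0893 3.5465
87.4680 71.4596 51.3556 26.7618 6.8990 0.0000
94.2042 79.9192 61.9794 39.4500 13.4209 0.0000 0.0000
100.2152 87.4680 71.4596 51.3556 26.1081 0.0000 0.0000 0.0000

params: Δt=0.16314 u=1.12064 d=0.89234 q=0.48444 e^(-rΔt)=0.99707
t_7 payoffs: 100.2152 87.4680 71.4596 51.3556 26.1081 0.0000 0.0000 0.0000
t_6: node(6,0) S=55.8358 payoff=94.2042 vs cont=93.7643 → 94.2042 [stop]  node(6,1) S=70.1208 payoff=79.9192 vs cont=79.4792 → 79.9192 [stop]  node(6,2) S=88.0606 payoff=61.9794 vs cont=61.5395 → 61.9794 [stop]  node(6,3) S=110.5900 payoff=39.4500 vs cont=39.0100 → 39.4500 [stop]  node(6,4) S=138.8834 payoff=11.1566 vs cont=13.4209 → 13.4209 [wait]  node(6,5) S=174.4154 payoff=0.0000 vs cont=0.0000 → 0.0000 [wait]  node(6,6) S=219.0378 payoff=0.0000 vs cont=0.0000 → 0.0000 [wait]  ⇒ S*(6)=110.5900
t_5: node(5,0) S=62.5720 payoff=87.4680 vs cont=87.0281 → 87.4680 [stop]  node(5,1) S=78.5804 payoff=71.4596 vs cont=71.0196 → 71.4596 [stop]  node(5,2) S=98.6844 payoff=51.3556 vs cont=50.9156 → 51.3556 [stop]  node(5,3) S=123.9319 payoff=26.1081 vs cont=26.7618 → 26.7618 [wait]  node(5,4) S=155.6387 payoff=0.0000 vs cont=6.8990 → 6.8990 [wait]  node(5,5) S=195.4573 payoff=0.0000 vs cont=0.0000 → 0.0000 [wait]  ⇒ S*(5)=98.6844
t_4: node(4,0) S=70.1208 payoff=79.9192 vs cont=79.4792 → 79.9192 [stop]  node(4,1) S=88.0606 payoff=61.9794 vs cont=61.5395 → 61.9794 [stop]  node(4,2) S=110.5900 payoff=39.4500 vs cont=39.3258 → 39.4500 [stop]  node(4,3) S=138.8834 payoff=11.1566 vs cont=17.0893 → 17.0893 [wait]  node(4,4) S=174.4154 payoff=0.0000 vs cont=3.5465 → 3.5465 [wait]  ⇒ S*(4)=110.5900
t_3: node(3,0) S=78.5804 payoff=71.4596 vs cont=71.0196 → 71.4596 [stop]  node(3,1) S=98.6844 payoff=51.3556 vs cont=50.9156 → 51.3556 [stop]  node(3,2) S=123.9319 payoff=26.1081 vs cont=28.5337 → 28.5337 [wait]  node(3,3) S=155.6387 payoff=0.0000 vs cont=10.4978 → 10.4978 [wait]  ⇒ S*(3)=98.6844
t_2: node(2,0) S=88.0606 payoff=61.9794 vs cont=61.5395 → 61.9794 [stop]  node(2,1) S=110.5900 payoff=39.4500 vs cont=40.1817 → 40.1817 [wait]  node(2,2) S=138.8834 payoff=11.1566 vs cont=19.7384 → 19.7384 [wait]  ⇒ S*(2)=88.0606
t_1: node(1,0) S=98.6844 payoff=51.3556 vs cont=51.2690 → 51.3556 [stop]  node(1,1) S=123.9319 payoff=26.1081 vs cont=30.1894 → 30.1894 [wait]  ⇒ S*(1)=98.6844
t_0: node(0,0) S=110.5900 payoff=39.4500 vs cont=40.9814 → 40.9814 [wait]  ⇒ S*(0)=-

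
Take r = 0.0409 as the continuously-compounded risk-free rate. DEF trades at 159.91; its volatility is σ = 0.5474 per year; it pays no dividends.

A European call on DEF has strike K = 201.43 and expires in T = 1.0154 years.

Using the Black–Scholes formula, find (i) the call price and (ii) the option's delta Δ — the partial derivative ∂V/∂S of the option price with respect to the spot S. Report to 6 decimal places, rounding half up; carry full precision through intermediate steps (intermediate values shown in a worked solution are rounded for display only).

price = 23.879250
Δ = 0.473137

σ√T = 0.5474·√1.0154 = 0.551599
d₁ = (ln(S/K) + (r+σ²/2)T) / (σ√T) = (ln(159.91/201.43) + (0.0409+0.5474²/2)·1.0154) / 0.551599 = (-0.230831 + 0.193661) / 0.551599 = -0.067386
d₂ = d₁ − σ√T = -0.067386 − 0.551599 = -0.618985
e^{−rT} = 0.959321
N(d₁) = 0.473137,  N(d₂) = 0.267963
Call price V = S·N(d₁) − K·e^{−rT}·N(d₂) = 75.659347 − 51.780096 = 23.879250
Δ = N(d₁) = 0.473137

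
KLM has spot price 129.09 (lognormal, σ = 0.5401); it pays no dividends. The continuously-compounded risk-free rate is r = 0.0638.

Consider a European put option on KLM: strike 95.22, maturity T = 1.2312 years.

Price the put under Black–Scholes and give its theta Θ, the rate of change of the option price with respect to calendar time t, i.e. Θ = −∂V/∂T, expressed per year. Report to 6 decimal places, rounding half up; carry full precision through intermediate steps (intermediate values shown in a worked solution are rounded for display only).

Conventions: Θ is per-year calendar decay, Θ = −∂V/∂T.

σ√T = 0.5401·√1.2312 = 0.599292
d₁ = (ln(S/K) + (r+σ²/2)T) / (σ√T) = (ln(129.09/95.22) + (0.0638+0.5401²/2)·1.2312) / 0.599292 = (0.304320 + 0.258126) / 0.599292 = 0.938517
d₂ = d₁ − σ√T = 0.938517 − 0.599292 = 0.339225
e^{−rT} = 0.924455
N(−d₁) = 0.173989,  N(−d₂) = 0.367220
Put price V = K·e^{−rT}·N(−d₂) − S·N(−d₁) = 32.325145 − 22.460284 = 9.864861
φ(d₁) = (1/√(2π))·e^{−d₁²/2} = 0.256829
Θ = −S·φ(d₁)·σ/(2√T) + r·K·e^{−rT}·N(−d₂) = −8.068933 + 2.062344 = -6.006589

price = 9.864861
Θ = -6.006589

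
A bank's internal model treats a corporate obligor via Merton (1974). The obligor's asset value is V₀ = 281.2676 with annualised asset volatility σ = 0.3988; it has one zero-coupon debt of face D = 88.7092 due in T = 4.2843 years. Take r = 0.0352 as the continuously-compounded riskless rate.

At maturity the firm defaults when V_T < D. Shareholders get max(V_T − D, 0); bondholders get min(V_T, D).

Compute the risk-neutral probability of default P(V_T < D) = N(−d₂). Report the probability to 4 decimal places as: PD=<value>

Apply the equity-as-call identities (strike 88.7092, horizon 4.2843 years):
d₁ = [ln(V₀/D) + (r + σ²/2)T] / (σ√T)
   = [ln(281.2676/88.7092) + (0.0352 + 0.5·0.3988²)·4.2843] / (0.3988·√4.2843)
   = [1.153943 + 0.491498] / 0.825458 = 1.993367
d₂ = d₁ − σ√T = 1.993367 − 0.825458 = 1.167909
risk-neutral PD = N(−d₂) = N(-1.167909) = 0.121422

PD=0.1214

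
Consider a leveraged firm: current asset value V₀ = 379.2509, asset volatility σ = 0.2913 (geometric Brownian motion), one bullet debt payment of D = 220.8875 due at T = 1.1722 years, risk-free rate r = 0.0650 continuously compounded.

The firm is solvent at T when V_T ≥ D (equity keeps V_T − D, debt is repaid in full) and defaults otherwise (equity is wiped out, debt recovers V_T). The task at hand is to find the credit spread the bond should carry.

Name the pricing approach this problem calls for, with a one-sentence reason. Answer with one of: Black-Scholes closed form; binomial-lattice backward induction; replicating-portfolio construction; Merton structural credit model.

framework: Merton structural credit model

Key observation: the data describe a firm's assets (V₀ = 379.2509, GBM) and a single zero-coupon debt of face 220.8875, so credit quantities follow from equity-as-call in the structural model.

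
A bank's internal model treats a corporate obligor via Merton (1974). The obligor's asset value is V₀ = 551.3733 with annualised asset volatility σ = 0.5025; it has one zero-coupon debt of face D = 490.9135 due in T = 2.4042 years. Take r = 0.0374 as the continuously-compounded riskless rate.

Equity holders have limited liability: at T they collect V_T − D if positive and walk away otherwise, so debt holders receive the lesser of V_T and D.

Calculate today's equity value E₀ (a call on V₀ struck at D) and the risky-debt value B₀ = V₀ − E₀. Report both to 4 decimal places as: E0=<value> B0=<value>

E0=207.9102 B0=343.4631

Work the structural quantities from V₀ = 551.3733 against face 490.9135:
d₁ = [ln(V₀/D) + (r + σ²/2)T] / (σ√T)
   = [ln(551.3733/490.9135) + (0.0374 + 0.5·0.5025²)·2.4042] / (0.5025·√2.4042)
   = [0.116144 + 0.393455] / 0.779151 = 0.654044
d₂ = d₁ − σ√T = 0.654044 − 0.779151 = -0.125106
N(d₁) = 0.743458,  N(d₂) = 0.450220,  e^(−rT) = 0.914007
E₀ = V₀·N(d₁) − D·e^(−rT)·N(d₂)
   = 551.3733·0.743458 − 490.9135·0.914007·0.450220 = 207.910238
B₀ = V₀ − E₀ = 551.3733 − 207.910238 = 343.463062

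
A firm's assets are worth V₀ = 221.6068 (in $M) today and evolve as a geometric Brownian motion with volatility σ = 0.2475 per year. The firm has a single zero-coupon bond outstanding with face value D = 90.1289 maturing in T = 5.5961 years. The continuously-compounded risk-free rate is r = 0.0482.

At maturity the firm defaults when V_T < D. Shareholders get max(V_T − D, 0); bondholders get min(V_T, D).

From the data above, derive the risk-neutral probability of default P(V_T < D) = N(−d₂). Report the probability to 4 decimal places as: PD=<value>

PD=0.0441

Apply the equity-as-call identities (strike 90.1289, horizon 5.5961 years):
d₁ = [ln(V₀/D) + (r + σ²/2)T] / (σ√T)
   = [ln(221.6068/90.1289) + (0.0482 + 0.5·0.2475²)·5.5961] / (0.2475·√5.5961)
   = [0.899664 + 0.441130] / 0.585488 = 2.290045
d₂ = d₁ − σ√T = 2.290045 − 0.585488 = 1.704557
risk-neutral PD = N(−d₂) = N(-1.704557) = 0.044139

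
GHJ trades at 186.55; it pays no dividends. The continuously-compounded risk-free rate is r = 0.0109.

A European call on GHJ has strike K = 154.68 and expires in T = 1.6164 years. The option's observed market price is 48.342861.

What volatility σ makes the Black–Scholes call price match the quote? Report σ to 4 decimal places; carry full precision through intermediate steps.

At σ = 0.3260 the Black–Scholes value reproduces the quote:
σ√T = 0.326·√1.6164 = 0.414469
d₁ = (ln(S/K) + (r+σ²/2)T) / (σ√T) = (ln(186.55/154.68) + (0.0109+0.326²/2)·1.6164) / 0.414469 = (0.187341 + 0.103511) / 0.414469 = 0.701746
d₂ = d₁ − σ√T = 0.701746 − 0.414469 = 0.287277
e^{−rT} = 0.982536
N(d₁) = 0.758581,  N(d₂) = 0.613050
V = S·N(d₁) − K·e^{−rT}·N(d₂) = 141.513313 − 93.170452 = 48.342861 (the observed quote) — the price is monotone increasing in volatility, hence this σ is the only solution

sigma = 0.3260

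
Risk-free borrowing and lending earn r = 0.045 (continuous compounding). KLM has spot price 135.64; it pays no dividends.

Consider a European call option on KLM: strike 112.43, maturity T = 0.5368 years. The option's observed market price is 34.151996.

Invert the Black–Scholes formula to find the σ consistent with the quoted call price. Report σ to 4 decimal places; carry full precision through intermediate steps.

At σ = 0.5174 the Black–Scholes value reproduces the quote:
σ√T = 0.5174·√0.5368 = 0.379082
d₁ = (ln(S/K) + (r+σ²/2)T) / (σ√T) = (ln(135.64/112.43) + (0.045+0.5174²/2)·0.5368) / 0.379082 = (0.187674 + 0.096007) / 0.379082 = 0.748337
d₂ = d₁ − σ√T = 0.748337 − 0.379082 = 0.369256
e^{−rT} = 0.976133
N(d₁) = 0.772872,  N(d₂) = 0.644031
V = S·N(d₁) − K·e^{−rT}·N(d₂) = 104.832314 − 70.680318 = 34.151996 (the quoted price), and the Black–Scholes price is strictly increasing in σ, so σ is unique

sigma = 0.5174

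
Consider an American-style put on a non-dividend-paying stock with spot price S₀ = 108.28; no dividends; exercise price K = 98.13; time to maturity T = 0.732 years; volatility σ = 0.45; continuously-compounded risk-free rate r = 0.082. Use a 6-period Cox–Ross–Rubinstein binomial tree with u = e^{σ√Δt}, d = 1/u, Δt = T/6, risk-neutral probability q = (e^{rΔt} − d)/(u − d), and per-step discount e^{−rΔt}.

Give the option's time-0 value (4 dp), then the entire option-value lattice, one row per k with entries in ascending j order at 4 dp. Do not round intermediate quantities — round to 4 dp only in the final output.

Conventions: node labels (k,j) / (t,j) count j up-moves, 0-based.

Δt=0.12200  u=1.17020  d=0.85455  q=0.49264  discount=0.99005
step 6 (expiry): payoffs max(K−S,0) = 55.9624 40.3867 19.0576 0.0000 0.0000 0.0000 0.0000
k=5: (k=5,j=0): S=49.3446, K−S=48.7854, hold=47.8086 ⇒ V=48.7854 exercise | (k=5,j=1): S=67.5715, K−S=30.5585, hold=29.5817 ⇒ V=30.5585 exercise | (k=5,j=2): S=92.5309, K−S=5.5991, hold=9.5728 ⇒ V=9.5728 continue | (k=5,j=3): S=126.7097, K−S=0.0000, hold=0.0000 ⇒ V=0.0000 continue | (k=5,j=4): S=173.5135, K−S=0.0000, hold=0.0000 ⇒ V=0.0000 continue | (k=5,j=5): S=237.6055, K−S=0.0000, hold=0.0000 ⇒ V=0.0000 continue
k=4: (k=4,j=0): S=57.7433, K−S=40.3867, hold=39.4099 ⇒ V=40.3867 exercise | (k=4,j=1): S=79.0724, K−S=19.0576, hold=20.0189 ⇒ V=20.0189 continue | (k=4,j=2): S=108.2800, K−S=0.0000, hold=4.8085 ⇒ V=4.8085 continue | (k=4,j=3): S=148.2762, K−S=0.0000, hold=0.0000 ⇒ V=0.0000 continue | (k=4,j=4): S=203.0462, K−S=0.0000, hold=0.0000 ⇒ V=0.0000 continue
k=3: (k=3,j=0): S=67.5715, K−S=30.5585, hold=30.0506 ⇒ V=30.5585 exercise | (k=3,j=1): S=92.5309, K−S=5.5991, hold=12.4010 ⇒ V=12.4010 continue | (k=3,j=2): S=126.7097, K−S=0.0000, hold=2.4154 ⇒ V=2.4154 continue | (k=3,j=3): S=173.5135, K−S=0.0000, hold=0.0000 ⇒ V=0.0000 continue
k=2: (k=2,j=0): S=79.0724, K−S=19.0576, hold=21.3983 ⇒ V=21.3983 continue | (k=2,j=1): S=108.2800, K−S=0.0000, hold=7.4072 ⇒ V=7.4072 continue | (k=2,j=2): S=148.2762, K−S=0.0000, hold=1.2133 ⇒ V=1.2133 continue
k=1: (k=1,j=0): S=92.5309, K−S=5.5991, hold=14.3614 ⇒ V=14.3614 continue | (k=1,j=1): S=126.7097, K−S=0.0000, hold=4.3125 ⇒ V=4.3125 continue
k=0: (k=0,j=0): S=108.2800, K−S=0.0000, hold=9.3172 ⇒ V=9.3172 continue

price = 9.3172
tree:
9.3172
14.3614 4.3125
21.3983 7.4072 1.2133
30.5585 12.4010 2.4154 0.0000
40.3867 20.0189 4.8085 0.0000 0.0000
48.7854 30.5585 9.5728 0.0000 0.0000 0.0000
55.9624 40.3867 19.0576 0.0000 0.0000 0.0000 0.0000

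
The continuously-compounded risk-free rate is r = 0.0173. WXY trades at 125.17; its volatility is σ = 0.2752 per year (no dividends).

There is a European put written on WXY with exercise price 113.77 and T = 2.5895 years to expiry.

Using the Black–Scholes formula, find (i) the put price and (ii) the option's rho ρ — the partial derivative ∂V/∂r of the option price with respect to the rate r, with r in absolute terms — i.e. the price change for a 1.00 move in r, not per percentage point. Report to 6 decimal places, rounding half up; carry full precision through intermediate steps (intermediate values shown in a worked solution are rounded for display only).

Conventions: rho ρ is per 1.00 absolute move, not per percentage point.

σ√T = 0.2752·√2.5895 = 0.442850
d₁ = (ln(S/K) + (r+σ²/2)T) / (σ√T) = (ln(125.17/113.77) + (0.0173+0.2752²/2)·2.5895) / 0.442850 = (0.095494 + 0.142856) / 0.442850 = 0.538219
d₂ = d₁ − σ√T = 0.538219 − 0.442850 = 0.095369
e^{−rT} = 0.956190
N(−d₁) = 0.295213,  N(−d₂) = 0.462011
Put price V = K·e^{−rT}·N(−d₂) − S·N(−d₁) = 50.260186 − 36.951793 = 13.308393
ρ = −K·T·e^{−rT}·N(−d₂) = -130.148752

price = 13.308393
ρ = -130.148752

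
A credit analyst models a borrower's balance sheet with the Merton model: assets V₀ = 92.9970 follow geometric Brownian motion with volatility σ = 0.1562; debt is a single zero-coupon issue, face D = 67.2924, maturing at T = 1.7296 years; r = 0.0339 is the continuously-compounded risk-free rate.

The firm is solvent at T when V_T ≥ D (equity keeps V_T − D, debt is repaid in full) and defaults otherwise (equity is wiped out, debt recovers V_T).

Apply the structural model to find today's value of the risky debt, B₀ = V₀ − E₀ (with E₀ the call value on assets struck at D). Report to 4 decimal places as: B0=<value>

With assets at 92.9970 and a single debt payment of 67.2924 at 1.7296 years:
d₁ = [ln(V₀/D) + (r + σ²/2)T] / (σ√T)
   = [ln(92.9970/67.2924) + (0.0339 + 0.5·0.1562²)·1.7296] / (0.1562·√1.7296)
   = [0.323520 + 0.079733] / 0.205425 = 1.963016
d₂ = d₁ − σ√T = 1.963016 − 0.205425 = 1.757591
N(d₁) = 0.975178,  N(d₂) = 0.960591,  e^(−rT) = 0.943052
E₀ = V₀·N(d₁) − D·e^(−rT)·N(d₂)
   = 92.9970·0.975178 − 67.2924·0.943052·0.960591 = 29.729234
B₀ = V₀ − E₀ = 92.9970 − 29.729234 = 63.267766

B0=63.2678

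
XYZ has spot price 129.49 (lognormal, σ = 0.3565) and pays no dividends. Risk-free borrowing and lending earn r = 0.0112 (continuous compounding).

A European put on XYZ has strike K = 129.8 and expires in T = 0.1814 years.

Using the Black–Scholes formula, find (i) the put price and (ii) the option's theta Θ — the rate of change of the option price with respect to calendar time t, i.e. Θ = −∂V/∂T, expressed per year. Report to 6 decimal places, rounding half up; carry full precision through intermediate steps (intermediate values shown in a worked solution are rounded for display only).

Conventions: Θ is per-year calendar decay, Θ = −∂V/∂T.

σ√T = 0.3565·√0.1814 = 0.151837
d₁ = (ln(S/K) + (r+σ²/2)T) / (σ√T) = (ln(129.49/129.8) + (0.0112+0.3565²/2)·0.1814) / 0.151837 = (-0.002391 + 0.013559) / 0.151837 = 0.073551
d₂ = d₁ − σ√T = 0.073551 − 0.151837 = -0.078286
e^{−rT} = 0.997970
N(−d₁) = 0.470684,  N(−d₂) = 0.531200
Put price V = K·e^{−rT}·N(−d₂) − S·N(−d₁) = 68.809785 − 60.948841 = 7.860943
φ(d₁) = (1/√(2π))·e^{−d₁²/2} = 0.397865
Θ = −S·φ(d₁)·σ/(2√T) + r·K·e^{−rT}·N(−d₂) = −21.561674 + 0.770670 = -20.791004

price = 7.860943
Θ = -20.791004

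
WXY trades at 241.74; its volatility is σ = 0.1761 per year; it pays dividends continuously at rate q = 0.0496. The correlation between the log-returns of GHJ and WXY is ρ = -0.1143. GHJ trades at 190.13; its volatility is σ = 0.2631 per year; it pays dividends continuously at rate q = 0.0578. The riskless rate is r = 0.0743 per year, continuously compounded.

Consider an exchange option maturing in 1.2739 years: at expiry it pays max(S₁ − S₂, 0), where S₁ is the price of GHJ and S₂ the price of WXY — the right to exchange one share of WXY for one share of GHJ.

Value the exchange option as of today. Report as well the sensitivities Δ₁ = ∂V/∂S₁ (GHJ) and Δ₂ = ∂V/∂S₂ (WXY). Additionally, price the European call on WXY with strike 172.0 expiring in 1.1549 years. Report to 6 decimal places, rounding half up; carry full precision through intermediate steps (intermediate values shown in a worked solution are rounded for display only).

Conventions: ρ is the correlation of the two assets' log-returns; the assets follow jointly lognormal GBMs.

exchange price = 11.251882
Δ1 = 0.293511
Δ2 = -0.184303
price(WXY call K=172.0) = 70.773065

σ_eff = √(σ₁² + σ₂² − 2ρσ₁σ₂) = √(0.2631² + 0.1761² − 2·-0.1143·0.2631·0.1761) = 0.332903
d₁ = (ln(S₁/S₂) + (q₂ − q₁ + σ_eff²/2)T) / (σ_eff√T) = (ln(190.13/241.74) + (0.0496 − 0.0578 + 0.055412)·1.2739) / 0.375738 = -0.479087
d₂ = d₁ − σ_eff√T = -0.479087 − 0.375738 = -0.854825
N(d₁) = 0.315938,  N(d₂) = 0.196324
V = S₁·e^{−q₁T}·N(d₁) − S₂·e^{−q₂T}·N(d₂) = 55.805288 − 44.553406 = 11.251882
Δ₁ = e^{−q₁T}·N(d₁) = 0.293511;  Δ₂ = −e^{−q₂T}·N(d₂) = -0.184303
[vanilla: WXY call K=172.0]
σ√T = 0.1761·√1.1549 = 0.189248
d₁ = (ln(S/K) + (r−q+σ²/2)T) / (σ√T) = (ln(241.74/172.0) + (0.0743−0.0496+0.1761²/2)·1.1549) / 0.189248 = (0.340368 + 0.046433) / 0.189248 = 2.043887
d₂ = d₁ − σ√T = 2.043887 − 0.189248 = 1.854639
e^{−rT} = 0.917769
e^{−qT} = 0.944327
N(d₁) = 0.979518,  N(d₂) = 0.968176
price = S·e^{−qT}·N(d₁) − K·e^{−rT}·N(d₂) = 223.605804 − 152.832739 = 70.773065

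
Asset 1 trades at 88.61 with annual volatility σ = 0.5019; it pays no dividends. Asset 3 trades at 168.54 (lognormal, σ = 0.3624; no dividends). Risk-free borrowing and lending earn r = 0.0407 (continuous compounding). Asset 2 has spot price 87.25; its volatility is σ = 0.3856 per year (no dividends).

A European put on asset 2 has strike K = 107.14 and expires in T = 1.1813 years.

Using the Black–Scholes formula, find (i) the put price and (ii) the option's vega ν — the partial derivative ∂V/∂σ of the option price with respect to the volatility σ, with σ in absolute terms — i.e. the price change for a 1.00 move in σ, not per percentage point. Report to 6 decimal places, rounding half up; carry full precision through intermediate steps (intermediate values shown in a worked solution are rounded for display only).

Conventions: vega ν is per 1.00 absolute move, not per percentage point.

price = 24.220611
ν = 37.315673

σ√T = 0.3856·√1.1813 = 0.419099
d₁ = (ln(S/K) + (r+σ²/2)T) / (σ√T) = (ln(87.25/107.14) + (0.0407+0.3856²/2)·1.1813) / 0.419099 = (-0.205359 + 0.135901) / 0.419099 = -0.165731
d₂ = d₁ − σ√T = -0.165731 − 0.419099 = -0.584830
e^{−rT} = 0.953059
N(−d₁) = 0.565816,  N(−d₂) = 0.720669
Put price V = K·e^{−rT}·N(−d₂) − S·N(−d₁) = 73.588025 − 49.367414 = 24.220611
φ(d₁) = (1/√(2π))·e^{−d₁²/2} = 0.393501
ν = S·φ(d₁)·√T = 37.315673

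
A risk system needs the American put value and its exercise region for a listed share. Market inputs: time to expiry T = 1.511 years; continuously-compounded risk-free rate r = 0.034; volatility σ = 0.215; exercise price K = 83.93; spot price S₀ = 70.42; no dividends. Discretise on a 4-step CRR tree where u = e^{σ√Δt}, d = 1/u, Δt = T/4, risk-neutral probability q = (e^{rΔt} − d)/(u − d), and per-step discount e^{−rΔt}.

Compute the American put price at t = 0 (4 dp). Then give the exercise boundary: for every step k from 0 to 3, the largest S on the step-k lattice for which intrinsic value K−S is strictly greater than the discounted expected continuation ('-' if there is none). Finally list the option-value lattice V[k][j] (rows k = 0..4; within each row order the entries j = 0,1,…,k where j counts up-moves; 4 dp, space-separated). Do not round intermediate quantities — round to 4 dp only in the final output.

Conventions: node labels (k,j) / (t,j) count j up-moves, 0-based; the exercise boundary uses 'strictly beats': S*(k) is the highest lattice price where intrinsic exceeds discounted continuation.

params: Δt=0.37775 u=1.14127 d=0.87622 q=0.51578 e^(-rΔt)=0.98724
t_4 payoffs: 42.4210 29.8647 13.5100 0.0000 0.0000
t_3: node(3,0) S=47.3730 payoff=36.5570 vs cont=35.4860 → 36.5570 [stop]  node(3,1) S=61.7032 payoff=22.2268 vs cont=21.1558 → 22.2268 [stop]  node(3,2) S=80.3683 payoff=3.5617 vs cont=6.4583 → 6.4583 [wait]  node(3,3) S=104.6795 payoff=0.0000 vs cont=0.0000 → 0.0000 [wait]  ⇒ S*(3)=61.7032
t_2: node(2,0) S=54.0653 payoff=29.8647 vs cont=28.7936 → 29.8647 [stop]  node(2,1) S=70.4200 payoff=13.5100 vs cont=13.9139 → 13.9139 [wait]  node(2,2) S=91.7219 payoff=0.0000 vs cont=3.0873 → 3.0873 [wait]  ⇒ S*(2)=54.0653
t_1: node(1,0) S=61.7032 payoff=22.2268 vs cont=21.3614 → 22.2268 [stop]  node(1,1) S=80.3683 payoff=3.5617 vs cont=8.2234 → 8.2234 [wait]  ⇒ S*(1)=61.7032
t_0: node(0,0) S=70.4200 payoff=13.5100 vs cont=14.8127 → 14.8127 [wait]  ⇒ S*(0)=-

price = 14.8127
boundary = - 61.7032 54.0653 61.7032
tree:
14.8127
22.2268 8.2234
29.8647 13.9139 3.0873
36.5570 22.2268 6.4583 0.0000
42.4210 29.8647 13.5100 0.0000 0.0000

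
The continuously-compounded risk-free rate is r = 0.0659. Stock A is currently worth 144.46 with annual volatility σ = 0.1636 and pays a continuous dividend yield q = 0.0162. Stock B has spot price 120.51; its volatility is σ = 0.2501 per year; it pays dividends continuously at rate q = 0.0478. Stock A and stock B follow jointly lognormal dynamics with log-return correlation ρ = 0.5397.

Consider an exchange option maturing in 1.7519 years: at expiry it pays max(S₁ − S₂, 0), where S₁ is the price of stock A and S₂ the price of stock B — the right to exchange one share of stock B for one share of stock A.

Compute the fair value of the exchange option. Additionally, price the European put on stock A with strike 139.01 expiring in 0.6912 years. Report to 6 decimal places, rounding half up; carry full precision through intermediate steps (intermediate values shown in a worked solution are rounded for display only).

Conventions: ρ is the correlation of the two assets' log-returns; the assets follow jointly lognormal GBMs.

σ_eff = √(σ₁² + σ₂² − 2ρσ₁σ₂) = √(0.1636² + 0.2501² − 2·0.5397·0.1636·0.2501) = 0.212485
d₁ = (ln(S₁/S₂) + (q₂ − q₁ + σ_eff²/2)T) / (σ_eff√T) = (ln(144.46/120.51) + (0.0478 − 0.0162 + 0.022575)·1.7519) / 0.281244 = 0.981992
d₂ = d₁ − σ_eff√T = 0.981992 − 0.281244 = 0.700748
N(d₁) = 0.836948,  N(d₂) = 0.758270
V = S₁·e^{−q₁T}·N(d₁) − S₂·e^{−q₂T}·N(d₂) = 117.522353 − 84.038576 = 33.483777
[vanilla: stock A put K=139.01]
σ√T = 0.1636·√0.6912 = 0.136014
d₁ = (ln(S/K) + (r−q+σ²/2)T) / (σ√T) = (ln(144.46/139.01) + (0.0659−0.0162+0.1636²/2)·0.6912) / 0.136014 = (0.038457 + 0.043603) / 0.136014 = 0.603314
d₂ = d₁ − σ√T = 0.603314 − 0.136014 = 0.467299
e^{−rT} = 0.955472
e^{−qT} = 0.988865
N(−d₁) = 0.273150,  N(−d₂) = 0.320143
price = K·e^{−rT}·N(−d₂) − S·e^{−qT}·N(−d₁) = 42.521427 − 39.019877 = 3.501550

exchange price = 33.483777
price(stock A put K=139.01) = 3.501550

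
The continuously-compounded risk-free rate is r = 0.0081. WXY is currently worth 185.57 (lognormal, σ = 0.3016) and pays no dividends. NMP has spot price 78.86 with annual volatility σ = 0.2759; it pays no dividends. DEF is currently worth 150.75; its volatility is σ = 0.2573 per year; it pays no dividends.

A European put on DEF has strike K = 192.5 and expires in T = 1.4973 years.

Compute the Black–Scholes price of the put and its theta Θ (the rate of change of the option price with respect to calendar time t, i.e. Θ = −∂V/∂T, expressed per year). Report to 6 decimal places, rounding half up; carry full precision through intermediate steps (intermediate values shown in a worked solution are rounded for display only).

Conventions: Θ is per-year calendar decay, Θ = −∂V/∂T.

price = 46.517737
Θ = -4.087369

σ√T = 0.2573·√1.4973 = 0.314843
d₁ = (ln(S/K) + (r+σ²/2)T) / (σ√T) = (ln(150.75/192.5) + (0.0081+0.2573²/2)·1.4973) / 0.314843 = (-0.244473 + 0.061691) / 0.314843 = -0.580550
d₂ = d₁ − σ√T = -0.580550 − 0.314843 = -0.895393
e^{−rT} = 0.987945
N(−d₁) = 0.719228,  N(−d₂) = 0.814711
Put price V = K·e^{−rT}·N(−d₂) − S·N(−d₁) = 154.941363 − 108.423626 = 46.517737
φ(d₁) = (1/√(2π))·e^{−d₁²/2} = 0.337072
Θ = −S·φ(d₁)·σ/(2√T) + r·K·e^{−rT}·N(−d₂) = −5.342394 + 1.255025 = -4.087369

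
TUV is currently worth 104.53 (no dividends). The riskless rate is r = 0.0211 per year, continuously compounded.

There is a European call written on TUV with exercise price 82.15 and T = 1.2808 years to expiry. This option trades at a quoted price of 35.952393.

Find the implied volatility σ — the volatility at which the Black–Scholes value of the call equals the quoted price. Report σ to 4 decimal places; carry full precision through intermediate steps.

At σ = 0.5262 the Black–Scholes value reproduces the quote:
σ√T = 0.5262·√1.2808 = 0.595513
d₁ = (ln(S/K) + (r+σ²/2)T) / (σ√T) = (ln(104.53/82.15) + (0.0211+0.5262²/2)·1.2808) / 0.595513 = (0.240927 + 0.204343) / 0.595513 = 0.747708
d₂ = d₁ − σ√T = 0.747708 − 0.595513 = 0.152195
e^{−rT} = 0.973337
N(d₁) = 0.772682,  N(d₂) = 0.560483
V = S·N(d₁) − K·e^{−rT}·N(d₂) = 80.768440 − 44.816047 = 35.952393 (the observed quote) — the price is monotone increasing in volatility, hence this σ is the only solution

sigma = 0.5262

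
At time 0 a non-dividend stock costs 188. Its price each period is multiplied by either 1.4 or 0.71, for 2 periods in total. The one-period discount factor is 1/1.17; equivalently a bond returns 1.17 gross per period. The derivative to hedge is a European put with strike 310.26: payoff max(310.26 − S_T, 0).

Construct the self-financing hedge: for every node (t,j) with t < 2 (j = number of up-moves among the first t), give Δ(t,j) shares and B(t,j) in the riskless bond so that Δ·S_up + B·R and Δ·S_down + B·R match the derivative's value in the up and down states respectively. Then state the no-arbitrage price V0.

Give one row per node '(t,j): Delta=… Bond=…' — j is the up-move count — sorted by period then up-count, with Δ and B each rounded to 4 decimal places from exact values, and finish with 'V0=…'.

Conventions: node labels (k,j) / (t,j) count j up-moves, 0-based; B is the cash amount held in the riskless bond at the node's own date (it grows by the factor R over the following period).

The replicating-portfolio and risk-neutral prices coincide; use p* = (1.17−0.71)/(1.4−0.71) = 0.6667 for the latter.
Expiry values: V(2,0)=215.4892, V(2,1)=123.3880, V(2,2)=0.0000
  t=1,j=0: stock 133.4800 → up 186.8720 (V=123.3880), down 94.7708 (V=215.4892). Price 131.6995; hedge Δ=-1.0000, bond B=265.1795.
  t=1,j=1: stock 263.2000 → up 368.4800 (V=0.0000), down 186.8720 (V=123.3880). Price 35.1533; hedge Δ=-0.6794, bond B=213.9765.
  t=0,j=0: stock 188.0000 → up 263.2000 (V=35.1533), down 133.4800 (V=131.6995). Price 57.5516; hedge Δ=-0.7443, bond B=197.4736.
As a check, the time-0 holding Δ(0,0)·S0 + B(0,0) comes to 57.5516 — exactly V0.

(0,0): Delta=-0.7443 Bond=197.4736
(1,0): Delta=-1.0000 Bond=265.1795
(1,1): Delta=-0.6794 Bond=213.9765
V0=57.5516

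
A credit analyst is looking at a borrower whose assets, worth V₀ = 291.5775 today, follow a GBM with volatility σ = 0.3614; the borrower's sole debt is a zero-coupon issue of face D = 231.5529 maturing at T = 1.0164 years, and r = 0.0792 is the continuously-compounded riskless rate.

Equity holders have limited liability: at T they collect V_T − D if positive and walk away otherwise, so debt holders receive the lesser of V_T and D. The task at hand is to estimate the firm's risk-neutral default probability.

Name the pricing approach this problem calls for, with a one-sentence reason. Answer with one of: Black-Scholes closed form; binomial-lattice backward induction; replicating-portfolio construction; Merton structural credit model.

Key observation: assets follow a GBM and default happens iff V_T < 231.5529; valuing claims on that split (equity as a call, risky debt as the residual) is the structural model's definition.

framework: Merton structural credit model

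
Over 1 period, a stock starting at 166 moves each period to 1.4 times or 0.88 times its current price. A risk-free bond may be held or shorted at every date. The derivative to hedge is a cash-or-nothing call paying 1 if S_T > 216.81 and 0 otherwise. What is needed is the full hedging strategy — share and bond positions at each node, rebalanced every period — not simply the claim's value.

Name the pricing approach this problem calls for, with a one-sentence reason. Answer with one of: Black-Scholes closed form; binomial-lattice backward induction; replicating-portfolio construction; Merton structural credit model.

framework: replicating-portfolio construction

Key observation: the task asks for the hedge itself — share and bond holdings at every node of the 1-period tree on spot 166 with factors 1.4/0.88 — which is exactly what the replicating-portfolio construction produces.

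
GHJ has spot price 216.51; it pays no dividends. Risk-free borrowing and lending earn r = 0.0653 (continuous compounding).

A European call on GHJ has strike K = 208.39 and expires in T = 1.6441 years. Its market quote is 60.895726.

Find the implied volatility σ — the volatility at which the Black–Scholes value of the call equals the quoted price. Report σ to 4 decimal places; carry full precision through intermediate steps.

sigma = 0.4395

At σ = 0.4395 the Black–Scholes value reproduces the quote:
σ√T = 0.4395·√1.6441 = 0.563538
d₁ = (ln(S/K) + (r+σ²/2)T) / (σ√T) = (ln(216.51/208.39) + (0.0653+0.4395²/2)·1.6441) / 0.563538 = (0.038225 + 0.266147) / 0.563538 = 0.540110
d₂ = d₁ − σ√T = 0.540110 − 0.563538 = -0.023427
e^{−rT} = 0.898203
N(d₁) = 0.705440,  N(d₂) = 0.490655
V = S·N(d₁) − K·e^{−rT}·N(d₂) = 152.734709 − 91.838983 = 60.895726 (equal to the quote); since ∂V/∂σ > 0 for all σ, the implied volatility is unique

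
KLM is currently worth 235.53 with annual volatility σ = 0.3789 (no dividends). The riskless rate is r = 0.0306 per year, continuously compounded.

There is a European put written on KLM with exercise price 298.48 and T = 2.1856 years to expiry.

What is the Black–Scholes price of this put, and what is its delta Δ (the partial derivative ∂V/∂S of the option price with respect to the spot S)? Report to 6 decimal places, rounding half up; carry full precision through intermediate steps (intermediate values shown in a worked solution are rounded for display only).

σ√T = 0.3789·√2.1856 = 0.560157
d₁ = (ln(S/K) + (r+σ²/2)T) / (σ√T) = (ln(235.53/298.48) + (0.0306+0.3789²/2)·2.1856) / 0.560157 = (-0.236865 + 0.223767) / 0.560157 = -0.023381
d₂ = d₁ − σ√T = -0.023381 − 0.560157 = -0.583539
e^{−rT} = 0.935308
N(−d₁) = 0.509327,  N(−d₂) = 0.720235
Put price V = K·e^{−rT}·N(−d₂) − S·N(−d₁) = 201.068425 − 119.961776 = 81.106649
Δ = −N(−d₁) = -0.509327

price = 81.106649
Δ = -0.509327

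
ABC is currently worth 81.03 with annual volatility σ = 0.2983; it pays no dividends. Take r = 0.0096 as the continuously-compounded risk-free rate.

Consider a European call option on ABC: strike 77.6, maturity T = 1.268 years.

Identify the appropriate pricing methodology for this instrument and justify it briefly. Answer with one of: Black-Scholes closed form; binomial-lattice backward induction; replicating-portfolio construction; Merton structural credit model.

framework: Black-Scholes closed form

Key observation: with ABC following a GBM at constant σ and r, the European call struck at 77.6 prices in closed form — nothing here needs a stepwise model or a balance sheet.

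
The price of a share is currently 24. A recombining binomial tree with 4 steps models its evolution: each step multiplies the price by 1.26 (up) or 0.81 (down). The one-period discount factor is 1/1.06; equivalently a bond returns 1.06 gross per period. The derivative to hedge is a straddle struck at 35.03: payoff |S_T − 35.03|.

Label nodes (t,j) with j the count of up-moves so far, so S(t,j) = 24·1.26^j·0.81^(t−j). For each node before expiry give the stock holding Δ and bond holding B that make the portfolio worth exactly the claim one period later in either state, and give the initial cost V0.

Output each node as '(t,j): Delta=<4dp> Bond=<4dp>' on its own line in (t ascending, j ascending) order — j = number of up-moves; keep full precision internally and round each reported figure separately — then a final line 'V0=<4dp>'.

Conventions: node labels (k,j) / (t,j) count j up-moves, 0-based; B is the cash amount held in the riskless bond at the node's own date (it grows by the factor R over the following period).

(0,0): Delta=-0.1772 Bond=13.7051
(1,0): Delta=-0.7578 Bond=25.8133
(1,1): Delta=0.1214 Bond=5.4988
(2,0): Delta=-1.0000 Bond=31.1766
(2,1): Delta=-0.6332 Bond=24.3106
(2,2): Delta=0.5094 Bond=-8.9569
(3,0): Delta=-1.0000 Bond=33.0472
(3,1): Delta=-1.0000 Bond=33.0472
(3,2): Delta=-0.4445 Bond=19.9469
(3,3): Delta=1.0000 Bond=-33.0472
V0=9.4521

Since d<R<u, set p* = (R−d)/(u−d) = 0.5556; price each node as the discounted p*-expectation of its children.
Terminal payoffs: V(4,0)=24.6988, V(4,1)=18.9592, V(4,2)=10.0310, V(4,3)=3.8573, V(4,4)=25.4614
  t=3,j=0: stock 12.7546 → up 16.0708 (V=18.9592), down 10.3312 (V=24.6988). Price 20.2926; hedge Δ=-1.0000, bond B=33.0472.
  t=3,j=1: stock 19.8405 → up 24.9990 (V=10.0310), down 16.0708 (V=18.9592). Price 13.2067; hedge Δ=-1.0000, bond B=33.0472.
  t=3,j=2: stock 30.8629 → up 38.8873 (V=3.8573), down 24.9990 (V=10.0310). Price 6.2275; hedge Δ=-0.4445, bond B=19.9469.
  t=3,j=3: stock 48.0090 → up 60.4914 (V=25.4614), down 38.8873 (V=3.8573). Price 14.9619; hedge Δ=1.0000, bond B=-33.0472.
  t=2,j=0: stock 15.7464 → up 19.8405 (V=13.2067), down 12.7546 (V=20.2926). Price 15.4302; hedge Δ=-1.0000, bond B=31.1766.
  t=2,j=1: stock 24.4944 → up 30.8629 (V=6.2275), down 19.8405 (V=13.2067). Price 8.8013; hedge Δ=-0.6332, bond B=24.3106.
  t=2,j=2: stock 38.1024 → up 48.0090 (V=14.9619), down 30.8629 (V=6.2275). Price 10.4528; hedge Δ=0.5094, bond B=-8.9569.
  t=1,j=0: stock 19.4400 → up 24.4944 (V=8.8013), down 15.7464 (V=15.4302). Price 11.0825; hedge Δ=-0.7578, bond B=25.8133.
  t=1,j=1: stock 30.2400 → up 38.1024 (V=10.4528), down 24.4944 (V=8.8013). Price 9.1687; hedge Δ=0.1214, bond B=5.4988.
  t=0,j=0: stock 24.0000 → up 30.2400 (V=9.1687), down 19.4400 (V=11.0825). Price 9.4521; hedge Δ=-0.1772, bond B=13.7051.
As a check, the time-0 holding Δ(0,0)·S0 + B(0,0) comes to 9.4521 — exactly V0.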